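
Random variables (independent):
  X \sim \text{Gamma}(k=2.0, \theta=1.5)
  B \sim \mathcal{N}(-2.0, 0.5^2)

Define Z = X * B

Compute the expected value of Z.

For independent RVs: E[XY] = E[X]*E[Y]
E[X] = 3
E[B] = -2
E[Z] = 3 * (-2) = -6

-6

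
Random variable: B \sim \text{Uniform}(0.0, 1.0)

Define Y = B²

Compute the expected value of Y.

Using E[X²] = Var(X) + (E[X])²:
E[B] = 0.5
Var(B) = (1 - 0)^2/12 = 0.083333333
E[B²] = 0.083333333 + 0.5² = 0.083333333 + 0.25 = 0.33333333

0.33333333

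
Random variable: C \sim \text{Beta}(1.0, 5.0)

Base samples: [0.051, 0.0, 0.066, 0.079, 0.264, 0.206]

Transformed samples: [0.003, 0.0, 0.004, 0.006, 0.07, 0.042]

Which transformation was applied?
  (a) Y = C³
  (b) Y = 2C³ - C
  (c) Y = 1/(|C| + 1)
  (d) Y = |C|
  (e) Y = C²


Checking option (e) Y = C²:
  C = 0.051 -> Y = 0.003 ✓
  C = 0.0 -> Y = 0.0 ✓
  C = 0.066 -> Y = 0.004 ✓
All samples match this transformation.

(e) C²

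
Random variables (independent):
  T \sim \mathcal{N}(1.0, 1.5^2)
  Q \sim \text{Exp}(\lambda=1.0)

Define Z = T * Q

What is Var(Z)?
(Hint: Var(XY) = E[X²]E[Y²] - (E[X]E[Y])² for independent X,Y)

Var(XY) = E[X²]E[Y²] - (E[X]E[Y])²
E[T] = 1, Var(T) = 2.25
E[Q] = 1, Var(Q) = 1
E[T²] = 2.25 + 1² = 3.25
E[Q²] = 1 + 1² = 2
Var(Z) = 3.25*2 - (1*1)²
= 6.5 - 1 = 5.5

5.5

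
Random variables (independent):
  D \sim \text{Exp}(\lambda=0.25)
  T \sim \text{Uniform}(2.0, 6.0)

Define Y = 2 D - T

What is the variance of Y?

For independent RVs: Var(aX + bY) = a²Var(X) + b²Var(Y)
Var(D) = 16
Var(T) = 1.3333333
Var(Y) = 2²*16 + (-1)²*1.3333333
= 4*16 + 1*1.3333333 = 65.333333

65.333333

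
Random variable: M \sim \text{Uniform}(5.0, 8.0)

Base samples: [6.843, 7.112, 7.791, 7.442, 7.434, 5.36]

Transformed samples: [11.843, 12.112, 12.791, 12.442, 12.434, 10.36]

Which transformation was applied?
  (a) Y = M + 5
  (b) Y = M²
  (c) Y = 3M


Checking option (a) Y = M + 5:
  M = 6.843 -> Y = 11.843 ✓
  M = 7.112 -> Y = 12.112 ✓
  M = 7.791 -> Y = 12.791 ✓
All samples match this transformation.

(a) M + 5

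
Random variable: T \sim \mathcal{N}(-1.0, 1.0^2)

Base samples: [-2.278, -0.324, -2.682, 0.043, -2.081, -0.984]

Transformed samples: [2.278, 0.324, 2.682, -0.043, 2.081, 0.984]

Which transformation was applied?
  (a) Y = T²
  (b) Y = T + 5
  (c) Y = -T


Checking option (c) Y = -T:
  T = -2.278 -> Y = 2.278 ✓
  T = -0.324 -> Y = 0.324 ✓
  T = -2.682 -> Y = 2.682 ✓
All samples match this transformation.

(c) -T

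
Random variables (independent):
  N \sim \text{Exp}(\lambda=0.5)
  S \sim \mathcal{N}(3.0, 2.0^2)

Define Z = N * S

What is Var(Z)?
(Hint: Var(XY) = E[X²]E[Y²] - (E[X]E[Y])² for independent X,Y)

Var(XY) = E[X²]E[Y²] - (E[X]E[Y])²
E[N] = 2, Var(N) = 4
E[S] = 3, Var(S) = 4
E[N²] = 4 + 2² = 8
E[S²] = 4 + 3² = 13
Var(Z) = 8*13 - (2*3)²
= 104 - 36 = 68

68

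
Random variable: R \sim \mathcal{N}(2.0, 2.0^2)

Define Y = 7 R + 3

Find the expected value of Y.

For Y = 7R + 3:
E[Y] = 7 * E[R] + 3
E[R] = 2.0 = 2
E[Y] = 7 * 2 + 3 = 17

17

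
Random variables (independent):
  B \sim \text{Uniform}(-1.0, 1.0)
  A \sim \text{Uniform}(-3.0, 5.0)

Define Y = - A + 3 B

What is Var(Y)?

For independent RVs: Var(aX + bY) = a²Var(X) + b²Var(Y)
Var(B) = 0.33333333
Var(A) = 5.3333333
Var(Y) = 3²*0.33333333 + (-1)²*5.3333333
= 9*0.33333333 + 1*5.3333333 = 8.3333333

8.3333333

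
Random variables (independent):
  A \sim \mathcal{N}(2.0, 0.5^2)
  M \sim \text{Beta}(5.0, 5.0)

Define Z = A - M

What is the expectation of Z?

E[Z] = 1*E[A] - 1*E[M]
E[A] = 2
E[M] = 0.5
E[Z] = 1*2 - 1*0.5 = 1.5

1.5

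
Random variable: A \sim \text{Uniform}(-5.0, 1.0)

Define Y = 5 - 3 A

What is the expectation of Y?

For Y = -3A + 5:
E[Y] = -3 * E[A] + 5
E[A] = (-5 + 1)/2 = -2
E[Y] = -3 * (-2) + 5 = 11

11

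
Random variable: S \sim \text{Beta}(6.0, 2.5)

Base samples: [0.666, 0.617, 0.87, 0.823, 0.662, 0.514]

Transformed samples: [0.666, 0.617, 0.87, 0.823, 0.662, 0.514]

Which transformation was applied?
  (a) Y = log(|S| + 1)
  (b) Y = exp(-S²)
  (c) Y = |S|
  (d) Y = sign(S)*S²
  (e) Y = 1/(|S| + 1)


Checking option (c) Y = |S|:
  S = 0.666 -> Y = 0.666 ✓
  S = 0.617 -> Y = 0.617 ✓
  S = 0.87 -> Y = 0.87 ✓
All samples match this transformation.

(c) |S|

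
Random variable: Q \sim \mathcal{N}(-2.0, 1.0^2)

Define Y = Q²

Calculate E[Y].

E[Q²] = Var(Q) + (E[Q])² = 1 + 4 = 5

5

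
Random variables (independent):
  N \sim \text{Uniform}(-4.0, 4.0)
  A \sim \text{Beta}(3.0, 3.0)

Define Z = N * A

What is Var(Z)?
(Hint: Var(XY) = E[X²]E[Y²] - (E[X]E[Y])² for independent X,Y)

Var(XY) = E[X²]E[Y²] - (E[X]E[Y])²
E[N] = 0, Var(N) = 5.3333333
E[A] = 0.5, Var(A) = 0.035714286
E[N²] = 5.3333333 + 0² = 5.3333333
E[A²] = 0.035714286 + 0.5² = 0.28571429
Var(Z) = 5.3333333*0.28571429 - (0*0.5)²
= 1.5238095 - 0 = 1.5238095

1.5238095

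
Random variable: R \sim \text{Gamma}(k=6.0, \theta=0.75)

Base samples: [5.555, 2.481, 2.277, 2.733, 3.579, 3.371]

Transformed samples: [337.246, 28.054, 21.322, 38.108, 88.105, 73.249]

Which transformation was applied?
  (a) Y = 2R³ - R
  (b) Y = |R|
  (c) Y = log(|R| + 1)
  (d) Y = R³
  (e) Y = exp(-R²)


Checking option (a) Y = 2R³ - R:
  R = 5.555 -> Y = 337.246 ✓
  R = 2.481 -> Y = 28.054 ✓
  R = 2.277 -> Y = 21.322 ✓
All samples match this transformation.

(a) 2R³ - R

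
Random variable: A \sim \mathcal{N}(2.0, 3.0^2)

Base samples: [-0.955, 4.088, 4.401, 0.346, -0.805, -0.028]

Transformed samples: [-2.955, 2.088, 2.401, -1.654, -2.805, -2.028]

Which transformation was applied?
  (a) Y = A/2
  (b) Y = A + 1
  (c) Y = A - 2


Checking option (c) Y = A - 2:
  A = -0.955 -> Y = -2.955 ✓
  A = 4.088 -> Y = 2.088 ✓
  A = 4.401 -> Y = 2.401 ✓
All samples match this transformation.

(c) A - 2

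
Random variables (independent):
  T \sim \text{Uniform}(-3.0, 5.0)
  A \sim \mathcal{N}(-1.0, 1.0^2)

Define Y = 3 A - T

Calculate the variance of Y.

For independent RVs: Var(aX + bY) = a²Var(X) + b²Var(Y)
Var(T) = 5.3333333
Var(A) = 1
Var(Y) = (-1)²*5.3333333 + 3²*1
= 1*5.3333333 + 9*1 = 14.333333

14.333333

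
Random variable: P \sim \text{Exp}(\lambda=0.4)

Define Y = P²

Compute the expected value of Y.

E[P²] = Var(P) + (E[P])² = 6.25 + 6.25 = 12.5

12.5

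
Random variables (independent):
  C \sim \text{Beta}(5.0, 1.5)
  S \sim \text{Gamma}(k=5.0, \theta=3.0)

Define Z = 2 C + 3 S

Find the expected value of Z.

E[Z] = 2*E[C] + 3*E[S]
E[C] = 0.76923077
E[S] = 15
E[Z] = 2*0.76923077 + 3*15 = 46.538462

46.538462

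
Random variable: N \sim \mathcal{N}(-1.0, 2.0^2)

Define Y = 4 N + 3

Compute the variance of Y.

For Y = aN + b: Var(Y) = a² * Var(N)
Var(N) = 2.0^2 = 4
Var(Y) = 4² * 4 = 16 * 4 = 64

64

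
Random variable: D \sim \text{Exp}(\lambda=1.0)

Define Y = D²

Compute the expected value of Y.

Using E[X²] = Var(X) + (E[X])²:
E[D] = 1
Var(D) = 1/1.0^2 = 1
E[D²] = 1 + 1² = 1 + 1 = 2

2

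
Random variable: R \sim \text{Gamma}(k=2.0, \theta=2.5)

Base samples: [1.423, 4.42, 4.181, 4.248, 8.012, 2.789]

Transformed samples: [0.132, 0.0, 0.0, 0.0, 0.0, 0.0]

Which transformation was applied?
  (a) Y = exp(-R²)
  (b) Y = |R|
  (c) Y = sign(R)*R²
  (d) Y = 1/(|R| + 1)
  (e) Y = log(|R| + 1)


Checking option (a) Y = exp(-R²):
  R = 1.423 -> Y = 0.132 ✓
  R = 4.42 -> Y = 0.0 ✓
  R = 4.181 -> Y = 0.0 ✓
All samples match this transformation.

(a) exp(-R²)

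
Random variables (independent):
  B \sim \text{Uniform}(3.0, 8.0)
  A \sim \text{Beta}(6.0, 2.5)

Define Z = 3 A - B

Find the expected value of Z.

E[Z] = -1*E[B] + 3*E[A]
E[B] = 5.5
E[A] = 0.70588235
E[Z] = -1*5.5 + 3*0.70588235 = -3.3823529

-3.3823529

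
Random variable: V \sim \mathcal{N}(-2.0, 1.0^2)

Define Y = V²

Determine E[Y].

Using E[X²] = Var(X) + (E[X])²:
E[V] = -2
Var(V) = 1.0^2 = 1
E[V²] = 1 + (-2)² = 1 + 4 = 5

5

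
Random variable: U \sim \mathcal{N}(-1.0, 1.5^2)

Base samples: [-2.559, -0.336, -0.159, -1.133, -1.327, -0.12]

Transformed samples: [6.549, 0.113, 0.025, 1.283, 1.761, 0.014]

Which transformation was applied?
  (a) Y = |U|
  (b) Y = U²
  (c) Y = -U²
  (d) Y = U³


Checking option (b) Y = U²:
  U = -2.559 -> Y = 6.549 ✓
  U = -0.336 -> Y = 0.113 ✓
  U = -0.159 -> Y = 0.025 ✓
All samples match this transformation.

(b) U²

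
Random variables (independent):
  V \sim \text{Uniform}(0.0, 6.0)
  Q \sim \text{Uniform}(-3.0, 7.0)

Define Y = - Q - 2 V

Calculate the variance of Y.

For independent RVs: Var(aX + bY) = a²Var(X) + b²Var(Y)
Var(V) = 3
Var(Q) = 8.3333333
Var(Y) = (-2)²*3 + (-1)²*8.3333333
= 4*3 + 1*8.3333333 = 20.333333

20.333333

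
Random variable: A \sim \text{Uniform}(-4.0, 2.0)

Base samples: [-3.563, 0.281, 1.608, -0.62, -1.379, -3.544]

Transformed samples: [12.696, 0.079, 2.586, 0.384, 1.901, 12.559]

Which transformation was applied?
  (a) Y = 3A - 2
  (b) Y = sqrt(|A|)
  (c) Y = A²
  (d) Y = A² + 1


Checking option (c) Y = A²:
  A = -3.563 -> Y = 12.696 ✓
  A = 0.281 -> Y = 0.079 ✓
  A = 1.608 -> Y = 2.586 ✓
All samples match this transformation.

(c) A²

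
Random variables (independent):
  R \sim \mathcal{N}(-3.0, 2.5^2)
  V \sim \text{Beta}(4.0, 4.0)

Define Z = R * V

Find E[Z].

For independent RVs: E[XY] = E[X]*E[Y]
E[R] = -3
E[V] = 0.5
E[Z] = -3 * 0.5 = -1.5

-1.5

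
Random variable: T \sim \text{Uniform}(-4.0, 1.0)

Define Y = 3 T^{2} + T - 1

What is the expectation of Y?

E[Y] = 3*E[T²] + 1*E[T] - 1
E[T] = -1.5
E[T²] = Var(T) + (E[T])² = 2.0833333 + 2.25 = 4.3333333
E[Y] = 3*4.3333333 + 1*(-1.5) - 1 = 10.5

10.5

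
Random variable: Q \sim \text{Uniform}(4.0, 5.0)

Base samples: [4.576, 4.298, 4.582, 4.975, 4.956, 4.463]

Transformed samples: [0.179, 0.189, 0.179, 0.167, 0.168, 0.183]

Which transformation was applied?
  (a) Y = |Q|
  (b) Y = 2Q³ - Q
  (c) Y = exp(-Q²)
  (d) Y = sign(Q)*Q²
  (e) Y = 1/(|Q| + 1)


Checking option (e) Y = 1/(|Q| + 1):
  Q = 4.576 -> Y = 0.179 ✓
  Q = 4.298 -> Y = 0.189 ✓
  Q = 4.582 -> Y = 0.179 ✓
All samples match this transformation.

(e) 1/(|Q| + 1)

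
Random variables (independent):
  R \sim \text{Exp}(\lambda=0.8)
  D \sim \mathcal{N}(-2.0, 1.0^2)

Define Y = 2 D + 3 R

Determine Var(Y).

For independent RVs: Var(aX + bY) = a²Var(X) + b²Var(Y)
Var(R) = 1.5625
Var(D) = 1
Var(Y) = 3²*1.5625 + 2²*1
= 9*1.5625 + 4*1 = 18.0625

18.0625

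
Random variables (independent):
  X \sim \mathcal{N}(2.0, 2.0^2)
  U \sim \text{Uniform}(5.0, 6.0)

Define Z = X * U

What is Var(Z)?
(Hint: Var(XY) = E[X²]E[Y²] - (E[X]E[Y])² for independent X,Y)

Var(XY) = E[X²]E[Y²] - (E[X]E[Y])²
E[X] = 2, Var(X) = 4
E[U] = 5.5, Var(U) = 0.083333333
E[X²] = 4 + 2² = 8
E[U²] = 0.083333333 + 5.5² = 30.333333
Var(Z) = 8*30.333333 - (2*5.5)²
= 242.66667 - 121 = 121.66667

121.66667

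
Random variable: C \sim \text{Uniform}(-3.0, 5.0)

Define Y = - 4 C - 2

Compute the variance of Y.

For Y = aC + b: Var(Y) = a² * Var(C)
Var(C) = (5 + 3)^2/12 = 5.3333333
Var(Y) = (-4)² * 5.3333333 = 16 * 5.3333333 = 85.333333

85.333333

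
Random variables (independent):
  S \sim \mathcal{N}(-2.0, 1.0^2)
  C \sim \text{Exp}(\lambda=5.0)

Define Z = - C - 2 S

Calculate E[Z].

E[Z] = -2*E[S] - 1*E[C]
E[S] = -2
E[C] = 0.2
E[Z] = -2*(-2) - 1*0.2 = 3.8

3.8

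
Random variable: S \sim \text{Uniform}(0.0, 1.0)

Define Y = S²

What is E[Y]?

E[S²] = Var(S) + (E[S])² = 0.083333333 + 0.25 = 0.33333333

0.33333333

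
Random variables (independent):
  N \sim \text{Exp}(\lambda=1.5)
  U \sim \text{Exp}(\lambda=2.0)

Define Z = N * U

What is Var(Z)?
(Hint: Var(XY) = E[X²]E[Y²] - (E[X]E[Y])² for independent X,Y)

Var(XY) = E[X²]E[Y²] - (E[X]E[Y])²
E[N] = 0.66666667, Var(N) = 0.44444444
E[U] = 0.5, Var(U) = 0.25
E[N²] = 0.44444444 + 0.66666667² = 0.88888889
E[U²] = 0.25 + 0.5² = 0.5
Var(Z) = 0.88888889*0.5 - (0.66666667*0.5)²
= 0.44444444 - 0.11111111 = 0.33333333

0.33333333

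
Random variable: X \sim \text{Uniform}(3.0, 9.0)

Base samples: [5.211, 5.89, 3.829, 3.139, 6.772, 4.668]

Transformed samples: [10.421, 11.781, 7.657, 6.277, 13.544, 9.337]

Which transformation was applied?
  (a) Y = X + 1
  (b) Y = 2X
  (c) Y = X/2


Checking option (b) Y = 2X:
  X = 5.211 -> Y = 10.421 ✓
  X = 5.89 -> Y = 11.781 ✓
  X = 3.829 -> Y = 7.657 ✓
All samples match this transformation.

(b) 2X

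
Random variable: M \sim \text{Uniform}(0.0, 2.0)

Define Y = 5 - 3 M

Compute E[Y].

For Y = -3M + 5:
E[Y] = -3 * E[M] + 5
E[M] = (0 + 2)/2 = 1
E[Y] = -3 * 1 + 5 = 2

2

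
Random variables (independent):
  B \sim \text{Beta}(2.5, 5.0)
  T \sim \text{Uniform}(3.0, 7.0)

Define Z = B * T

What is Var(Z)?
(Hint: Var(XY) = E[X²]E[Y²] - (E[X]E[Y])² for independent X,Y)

Var(XY) = E[X²]E[Y²] - (E[X]E[Y])²
E[B] = 0.33333333, Var(B) = 0.026143791
E[T] = 5, Var(T) = 1.3333333
E[B²] = 0.026143791 + 0.33333333² = 0.1372549
E[T²] = 1.3333333 + 5² = 26.333333
Var(Z) = 0.1372549*26.333333 - (0.33333333*5)²
= 3.6143791 - 2.7777778 = 0.83660131

0.83660131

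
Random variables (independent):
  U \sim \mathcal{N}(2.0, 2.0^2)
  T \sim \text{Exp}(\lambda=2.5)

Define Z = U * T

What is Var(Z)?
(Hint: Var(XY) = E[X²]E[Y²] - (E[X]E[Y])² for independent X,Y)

Var(XY) = E[X²]E[Y²] - (E[X]E[Y])²
E[U] = 2, Var(U) = 4
E[T] = 0.4, Var(T) = 0.16
E[U²] = 4 + 2² = 8
E[T²] = 0.16 + 0.4² = 0.32
Var(Z) = 8*0.32 - (2*0.4)²
= 2.56 - 0.64 = 1.92

1.92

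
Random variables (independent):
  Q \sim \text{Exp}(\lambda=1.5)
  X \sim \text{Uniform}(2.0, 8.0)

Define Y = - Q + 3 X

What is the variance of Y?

For independent RVs: Var(aX + bY) = a²Var(X) + b²Var(Y)
Var(Q) = 0.44444444
Var(X) = 3
Var(Y) = (-1)²*0.44444444 + 3²*3
= 1*0.44444444 + 9*3 = 27.444444

27.444444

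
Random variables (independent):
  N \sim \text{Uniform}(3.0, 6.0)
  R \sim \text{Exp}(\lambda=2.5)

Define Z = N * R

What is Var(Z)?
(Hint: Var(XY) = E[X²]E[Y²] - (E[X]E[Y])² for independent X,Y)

Var(XY) = E[X²]E[Y²] - (E[X]E[Y])²
E[N] = 4.5, Var(N) = 0.75
E[R] = 0.4, Var(R) = 0.16
E[N²] = 0.75 + 4.5² = 21
E[R²] = 0.16 + 0.4² = 0.32
Var(Z) = 21*0.32 - (4.5*0.4)²
= 6.72 - 3.24 = 3.48

3.48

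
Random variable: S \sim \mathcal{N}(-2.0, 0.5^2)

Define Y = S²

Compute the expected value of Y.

E[S²] = Var(S) + (E[S])² = 0.25 + 4 = 4.25

4.25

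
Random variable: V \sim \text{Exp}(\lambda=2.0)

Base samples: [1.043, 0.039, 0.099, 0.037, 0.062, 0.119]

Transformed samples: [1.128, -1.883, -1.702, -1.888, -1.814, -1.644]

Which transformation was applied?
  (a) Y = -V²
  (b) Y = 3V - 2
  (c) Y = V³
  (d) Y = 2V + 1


Checking option (b) Y = 3V - 2:
  V = 1.043 -> Y = 1.128 ✓
  V = 0.039 -> Y = -1.883 ✓
  V = 0.099 -> Y = -1.702 ✓
All samples match this transformation.

(b) 3V - 2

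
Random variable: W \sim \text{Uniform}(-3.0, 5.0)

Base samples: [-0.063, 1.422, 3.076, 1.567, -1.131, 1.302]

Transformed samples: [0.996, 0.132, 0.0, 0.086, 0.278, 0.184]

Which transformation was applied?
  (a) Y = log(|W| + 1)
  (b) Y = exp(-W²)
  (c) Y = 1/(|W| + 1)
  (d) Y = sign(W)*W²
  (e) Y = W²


Checking option (b) Y = exp(-W²):
  W = -0.063 -> Y = 0.996 ✓
  W = 1.422 -> Y = 0.132 ✓
  W = 3.076 -> Y = 0.0 ✓
All samples match this transformation.

(b) exp(-W²)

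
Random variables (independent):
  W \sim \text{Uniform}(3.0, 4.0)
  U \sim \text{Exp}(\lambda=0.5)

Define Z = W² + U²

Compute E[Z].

E[Z] = E[W²] + E[U²]
E[W²] = Var(W) + E[W]² = 0.083333333 + 12.25 = 12.333333
E[U²] = Var(U) + E[U]² = 4 + 4 = 8
E[Z] = 12.333333 + 8 = 20.333333

20.333333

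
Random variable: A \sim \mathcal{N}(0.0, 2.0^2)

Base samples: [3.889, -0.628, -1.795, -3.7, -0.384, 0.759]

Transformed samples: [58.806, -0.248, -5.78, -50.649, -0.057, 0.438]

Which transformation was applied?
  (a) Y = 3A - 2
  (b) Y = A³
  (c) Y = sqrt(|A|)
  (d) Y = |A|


Checking option (b) Y = A³:
  A = 3.889 -> Y = 58.806 ✓
  A = -0.628 -> Y = -0.248 ✓
  A = -1.795 -> Y = -5.78 ✓
All samples match this transformation.

(b) A³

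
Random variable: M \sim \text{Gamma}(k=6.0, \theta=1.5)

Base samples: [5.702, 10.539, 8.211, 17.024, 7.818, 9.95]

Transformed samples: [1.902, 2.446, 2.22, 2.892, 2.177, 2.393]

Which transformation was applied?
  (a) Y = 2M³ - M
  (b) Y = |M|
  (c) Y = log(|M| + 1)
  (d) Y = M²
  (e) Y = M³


Checking option (c) Y = log(|M| + 1):
  M = 5.702 -> Y = 1.902 ✓
  M = 10.539 -> Y = 2.446 ✓
  M = 8.211 -> Y = 2.22 ✓
All samples match this transformation.

(c) log(|M| + 1)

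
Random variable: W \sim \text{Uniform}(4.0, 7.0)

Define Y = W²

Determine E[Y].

E[W²] = Var(W) + (E[W])² = 0.75 + 30.25 = 31

31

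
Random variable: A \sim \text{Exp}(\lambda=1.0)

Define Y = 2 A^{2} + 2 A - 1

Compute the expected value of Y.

E[Y] = 2*E[A²] + 2*E[A] - 1
E[A] = 1
E[A²] = Var(A) + (E[A])² = 1 + 1 = 2
E[Y] = 2*2 + 2*1 - 1 = 5

5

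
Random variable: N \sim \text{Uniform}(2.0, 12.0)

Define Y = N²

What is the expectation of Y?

Using E[X²] = Var(X) + (E[X])²:
E[N] = 7
Var(N) = (12 - 2)^2/12 = 8.3333333
E[N²] = 8.3333333 + 7² = 8.3333333 + 49 = 57.333333

57.333333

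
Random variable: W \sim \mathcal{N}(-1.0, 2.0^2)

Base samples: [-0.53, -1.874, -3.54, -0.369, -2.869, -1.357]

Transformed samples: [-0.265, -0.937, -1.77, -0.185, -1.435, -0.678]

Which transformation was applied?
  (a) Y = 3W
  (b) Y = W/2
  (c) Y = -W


Checking option (b) Y = W/2:
  W = -0.53 -> Y = -0.265 ✓
  W = -1.874 -> Y = -0.937 ✓
  W = -3.54 -> Y = -1.77 ✓
All samples match this transformation.

(b) W/2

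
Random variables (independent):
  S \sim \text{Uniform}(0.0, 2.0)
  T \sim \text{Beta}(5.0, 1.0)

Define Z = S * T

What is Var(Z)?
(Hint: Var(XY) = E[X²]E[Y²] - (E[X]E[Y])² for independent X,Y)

Var(XY) = E[X²]E[Y²] - (E[X]E[Y])²
E[S] = 1, Var(S) = 0.33333333
E[T] = 0.83333333, Var(T) = 0.01984127
E[S²] = 0.33333333 + 1² = 1.3333333
E[T²] = 0.01984127 + 0.83333333² = 0.71428571
Var(Z) = 1.3333333*0.71428571 - (1*0.83333333)²
= 0.95238095 - 0.69444444 = 0.25793651

0.25793651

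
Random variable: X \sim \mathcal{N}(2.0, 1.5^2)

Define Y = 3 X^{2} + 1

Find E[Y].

E[Y] = 3*E[X²] + 1
E[X] = 2
E[X²] = Var(X) + (E[X])² = 2.25 + 4 = 6.25
E[Y] = 3*6.25 + 1 = 19.75

19.75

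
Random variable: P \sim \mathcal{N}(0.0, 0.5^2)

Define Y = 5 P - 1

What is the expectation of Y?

For Y = 5P - 1:
E[Y] = 5 * E[P] - 1
E[P] = 0.0 = 0
E[Y] = 5 * 0 - 1 = -1

-1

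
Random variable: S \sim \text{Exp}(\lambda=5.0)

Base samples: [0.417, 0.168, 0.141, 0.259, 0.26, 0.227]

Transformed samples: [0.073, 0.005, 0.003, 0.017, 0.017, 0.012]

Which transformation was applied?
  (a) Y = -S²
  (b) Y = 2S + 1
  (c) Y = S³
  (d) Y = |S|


Checking option (c) Y = S³:
  S = 0.417 -> Y = 0.073 ✓
  S = 0.168 -> Y = 0.005 ✓
  S = 0.141 -> Y = 0.003 ✓
All samples match this transformation.

(c) S³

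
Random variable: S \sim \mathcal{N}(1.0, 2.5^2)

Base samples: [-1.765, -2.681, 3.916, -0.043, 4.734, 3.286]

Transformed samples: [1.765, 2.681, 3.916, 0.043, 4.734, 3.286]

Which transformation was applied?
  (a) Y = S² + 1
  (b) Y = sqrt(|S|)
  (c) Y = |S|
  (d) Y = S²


Checking option (c) Y = |S|:
  S = -1.765 -> Y = 1.765 ✓
  S = -2.681 -> Y = 2.681 ✓
  S = 3.916 -> Y = 3.916 ✓
All samples match this transformation.

(c) |S|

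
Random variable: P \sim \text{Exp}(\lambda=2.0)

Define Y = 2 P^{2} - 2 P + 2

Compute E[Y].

E[Y] = 2*E[P²] - 2*E[P] + 2
E[P] = 0.5
E[P²] = Var(P) + (E[P])² = 0.25 + 0.25 = 0.5
E[Y] = 2*0.5 - 2*0.5 + 2 = 2

2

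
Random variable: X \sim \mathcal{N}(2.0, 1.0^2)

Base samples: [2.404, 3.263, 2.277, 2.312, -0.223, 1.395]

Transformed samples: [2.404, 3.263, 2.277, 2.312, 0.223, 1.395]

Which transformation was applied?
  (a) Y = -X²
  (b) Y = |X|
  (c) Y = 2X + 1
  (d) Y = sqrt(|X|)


Checking option (b) Y = |X|:
  X = 2.404 -> Y = 2.404 ✓
  X = 3.263 -> Y = 3.263 ✓
  X = 2.277 -> Y = 2.277 ✓
All samples match this transformation.

(b) |X|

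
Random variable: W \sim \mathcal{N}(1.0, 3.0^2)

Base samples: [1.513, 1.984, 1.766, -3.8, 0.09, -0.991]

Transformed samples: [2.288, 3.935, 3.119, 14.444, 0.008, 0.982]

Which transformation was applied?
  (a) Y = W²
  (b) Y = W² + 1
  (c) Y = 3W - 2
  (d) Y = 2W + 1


Checking option (a) Y = W²:
  W = 1.513 -> Y = 2.288 ✓
  W = 1.984 -> Y = 3.935 ✓
  W = 1.766 -> Y = 3.119 ✓
All samples match this transformation.

(a) W²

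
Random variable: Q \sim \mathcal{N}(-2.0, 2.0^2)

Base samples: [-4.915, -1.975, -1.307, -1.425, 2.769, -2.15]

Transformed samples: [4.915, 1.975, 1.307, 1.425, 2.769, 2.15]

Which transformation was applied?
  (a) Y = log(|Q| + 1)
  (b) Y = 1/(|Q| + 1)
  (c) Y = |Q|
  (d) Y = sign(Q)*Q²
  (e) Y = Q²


Checking option (c) Y = |Q|:
  Q = -4.915 -> Y = 4.915 ✓
  Q = -1.975 -> Y = 1.975 ✓
  Q = -1.307 -> Y = 1.307 ✓
All samples match this transformation.

(c) |Q|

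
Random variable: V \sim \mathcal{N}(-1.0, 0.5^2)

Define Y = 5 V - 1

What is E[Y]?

For Y = 5V - 1:
E[Y] = 5 * E[V] - 1
E[V] = -1.0 = -1
E[Y] = 5 * (-1) - 1 = -6

-6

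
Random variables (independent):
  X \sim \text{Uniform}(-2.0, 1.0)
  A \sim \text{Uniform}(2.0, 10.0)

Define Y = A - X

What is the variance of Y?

For independent RVs: Var(aX + bY) = a²Var(X) + b²Var(Y)
Var(X) = 0.75
Var(A) = 5.3333333
Var(Y) = (-1)²*0.75 + 1²*5.3333333
= 1*0.75 + 1*5.3333333 = 6.0833333

6.0833333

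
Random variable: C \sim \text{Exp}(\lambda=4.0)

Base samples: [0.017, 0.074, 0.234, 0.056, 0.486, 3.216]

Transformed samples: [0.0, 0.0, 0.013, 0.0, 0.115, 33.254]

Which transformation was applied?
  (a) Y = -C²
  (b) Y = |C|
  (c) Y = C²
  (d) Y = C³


Checking option (d) Y = C³:
  C = 0.017 -> Y = 0.0 ✓
  C = 0.074 -> Y = 0.0 ✓
  C = 0.234 -> Y = 0.013 ✓
All samples match this transformation.

(d) C³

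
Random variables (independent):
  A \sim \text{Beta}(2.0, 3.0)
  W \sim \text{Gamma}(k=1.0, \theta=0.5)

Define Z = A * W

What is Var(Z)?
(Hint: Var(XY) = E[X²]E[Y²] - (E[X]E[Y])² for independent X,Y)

Var(XY) = E[X²]E[Y²] - (E[X]E[Y])²
E[A] = 0.4, Var(A) = 0.04
E[W] = 0.5, Var(W) = 0.25
E[A²] = 0.04 + 0.4² = 0.2
E[W²] = 0.25 + 0.5² = 0.5
Var(Z) = 0.2*0.5 - (0.4*0.5)²
= 0.1 - 0.04 = 0.06

0.06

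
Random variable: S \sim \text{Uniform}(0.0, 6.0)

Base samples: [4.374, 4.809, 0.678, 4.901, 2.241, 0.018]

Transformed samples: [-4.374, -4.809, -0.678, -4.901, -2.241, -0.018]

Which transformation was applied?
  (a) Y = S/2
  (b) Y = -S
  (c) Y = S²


Checking option (b) Y = -S:
  S = 4.374 -> Y = -4.374 ✓
  S = 4.809 -> Y = -4.809 ✓
  S = 0.678 -> Y = -0.678 ✓
All samples match this transformation.

(b) -S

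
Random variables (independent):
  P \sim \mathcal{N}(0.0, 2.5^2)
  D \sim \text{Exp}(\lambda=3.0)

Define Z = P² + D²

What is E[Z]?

E[Z] = E[P²] + E[D²]
E[P²] = Var(P) + E[P]² = 6.25 + 0 = 6.25
E[D²] = Var(D) + E[D]² = 0.11111111 + 0.11111111 = 0.22222222
E[Z] = 6.25 + 0.22222222 = 6.4722222

6.4722222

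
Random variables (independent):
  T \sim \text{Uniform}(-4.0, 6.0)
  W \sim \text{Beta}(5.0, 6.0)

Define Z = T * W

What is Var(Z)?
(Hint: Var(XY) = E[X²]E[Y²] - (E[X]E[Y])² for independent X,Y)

Var(XY) = E[X²]E[Y²] - (E[X]E[Y])²
E[T] = 1, Var(T) = 8.3333333
E[W] = 0.45454545, Var(W) = 0.020661157
E[T²] = 8.3333333 + 1² = 9.3333333
E[W²] = 0.020661157 + 0.45454545² = 0.22727273
Var(Z) = 9.3333333*0.22727273 - (1*0.45454545)²
= 2.1212121 - 0.20661157 = 1.9146006

1.9146006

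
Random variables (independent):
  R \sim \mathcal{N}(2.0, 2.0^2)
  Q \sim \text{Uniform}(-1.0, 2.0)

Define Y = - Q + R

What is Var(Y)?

For independent RVs: Var(aX + bY) = a²Var(X) + b²Var(Y)
Var(R) = 4
Var(Q) = 0.75
Var(Y) = 1²*4 + (-1)²*0.75
= 1*4 + 1*0.75 = 4.75

4.75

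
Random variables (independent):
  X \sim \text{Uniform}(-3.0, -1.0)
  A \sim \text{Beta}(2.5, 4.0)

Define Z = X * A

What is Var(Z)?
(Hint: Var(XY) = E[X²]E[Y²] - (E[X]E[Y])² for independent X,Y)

Var(XY) = E[X²]E[Y²] - (E[X]E[Y])²
E[X] = -2, Var(X) = 0.33333333
E[A] = 0.38461538, Var(A) = 0.031558185
E[X²] = 0.33333333 + (-2)² = 4.3333333
E[A²] = 0.031558185 + 0.38461538² = 0.17948718
Var(Z) = 4.3333333*0.17948718 - (-2*0.38461538)²
= 0.77777778 - 0.59171598 = 0.1860618

0.1860618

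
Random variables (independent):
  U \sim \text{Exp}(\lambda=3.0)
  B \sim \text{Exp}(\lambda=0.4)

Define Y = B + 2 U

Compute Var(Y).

For independent RVs: Var(aX + bY) = a²Var(X) + b²Var(Y)
Var(U) = 0.11111111
Var(B) = 6.25
Var(Y) = 2²*0.11111111 + 1²*6.25
= 4*0.11111111 + 1*6.25 = 6.6944444

6.6944444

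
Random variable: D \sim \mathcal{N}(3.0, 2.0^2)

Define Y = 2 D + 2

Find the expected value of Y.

For Y = 2D + 2:
E[Y] = 2 * E[D] + 2
E[D] = 3.0 = 3
E[Y] = 2 * 3 + 2 = 8

8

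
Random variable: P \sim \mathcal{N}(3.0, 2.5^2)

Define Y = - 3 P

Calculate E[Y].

For Y = -3P:
E[Y] = -3 * E[P]
E[P] = 3.0 = 3
E[Y] = -3 * 3 = -9

-9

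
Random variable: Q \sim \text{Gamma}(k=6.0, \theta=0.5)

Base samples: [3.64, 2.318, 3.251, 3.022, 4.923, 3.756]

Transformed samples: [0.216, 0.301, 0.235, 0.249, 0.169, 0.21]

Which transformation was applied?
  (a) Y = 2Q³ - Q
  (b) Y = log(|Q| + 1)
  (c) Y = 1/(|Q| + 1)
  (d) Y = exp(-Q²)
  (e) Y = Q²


Checking option (c) Y = 1/(|Q| + 1):
  Q = 3.64 -> Y = 0.216 ✓
  Q = 2.318 -> Y = 0.301 ✓
  Q = 3.251 -> Y = 0.235 ✓
All samples match this transformation.

(c) 1/(|Q| + 1)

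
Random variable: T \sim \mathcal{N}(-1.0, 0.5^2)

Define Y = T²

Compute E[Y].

Using E[X²] = Var(X) + (E[X])²:
E[T] = -1
Var(T) = 0.5^2 = 0.25
E[T²] = 0.25 + (-1)² = 0.25 + 1 = 1.25

1.25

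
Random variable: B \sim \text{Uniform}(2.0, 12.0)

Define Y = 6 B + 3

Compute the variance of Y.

For Y = aB + b: Var(Y) = a² * Var(B)
Var(B) = (12 - 2)^2/12 = 8.3333333
Var(Y) = 6² * 8.3333333 = 36 * 8.3333333 = 300

300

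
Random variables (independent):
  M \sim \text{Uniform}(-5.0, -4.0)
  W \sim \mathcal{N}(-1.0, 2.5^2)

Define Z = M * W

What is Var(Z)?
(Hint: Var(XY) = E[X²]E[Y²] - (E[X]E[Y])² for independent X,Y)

Var(XY) = E[X²]E[Y²] - (E[X]E[Y])²
E[M] = -4.5, Var(M) = 0.083333333
E[W] = -1, Var(W) = 6.25
E[M²] = 0.083333333 + (-4.5)² = 20.333333
E[W²] = 6.25 + (-1)² = 7.25
Var(Z) = 20.333333*7.25 - (-4.5*(-1))²
= 147.41667 - 20.25 = 127.16667

127.16667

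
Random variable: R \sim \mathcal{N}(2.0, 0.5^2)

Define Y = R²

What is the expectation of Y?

E[R²] = Var(R) + (E[R])² = 0.25 + 4 = 4.25

4.25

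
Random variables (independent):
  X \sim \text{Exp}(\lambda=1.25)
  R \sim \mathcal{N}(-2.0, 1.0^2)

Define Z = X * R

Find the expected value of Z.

For independent RVs: E[XY] = E[X]*E[Y]
E[X] = 0.8
E[R] = -2
E[Z] = 0.8 * (-2) = -1.6

-1.6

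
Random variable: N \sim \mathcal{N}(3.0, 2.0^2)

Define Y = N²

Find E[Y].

E[N²] = Var(N) + (E[N])² = 4 + 9 = 13

13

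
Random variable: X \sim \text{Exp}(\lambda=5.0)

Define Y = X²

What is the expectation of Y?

E[X²] = Var(X) + (E[X])² = 0.04 + 0.04 = 0.08

0.08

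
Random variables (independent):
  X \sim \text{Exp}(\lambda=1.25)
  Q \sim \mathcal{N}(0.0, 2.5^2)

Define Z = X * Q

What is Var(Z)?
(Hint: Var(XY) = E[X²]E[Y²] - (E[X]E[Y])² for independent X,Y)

Var(XY) = E[X²]E[Y²] - (E[X]E[Y])²
E[X] = 0.8, Var(X) = 0.64
E[Q] = 0, Var(Q) = 6.25
E[X²] = 0.64 + 0.8² = 1.28
E[Q²] = 6.25 + 0² = 6.25
Var(Z) = 1.28*6.25 - (0.8*0)²
= 8 - 0 = 8

8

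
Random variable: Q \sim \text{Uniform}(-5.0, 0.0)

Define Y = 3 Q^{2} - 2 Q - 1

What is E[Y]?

E[Y] = 3*E[Q²] - 2*E[Q] - 1
E[Q] = -2.5
E[Q²] = Var(Q) + (E[Q])² = 2.0833333 + 6.25 = 8.3333333
E[Y] = 3*8.3333333 - 2*(-2.5) - 1 = 29

29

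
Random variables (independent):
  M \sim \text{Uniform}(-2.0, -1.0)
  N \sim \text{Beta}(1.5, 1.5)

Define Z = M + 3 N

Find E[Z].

E[Z] = 1*E[M] + 3*E[N]
E[M] = -1.5
E[N] = 0.5
E[Z] = 1*(-1.5) + 3*0.5 = 0

0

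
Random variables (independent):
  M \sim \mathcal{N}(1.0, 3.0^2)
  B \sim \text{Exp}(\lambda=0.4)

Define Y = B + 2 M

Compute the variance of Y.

For independent RVs: Var(aX + bY) = a²Var(X) + b²Var(Y)
Var(M) = 9
Var(B) = 6.25
Var(Y) = 2²*9 + 1²*6.25
= 4*9 + 1*6.25 = 42.25

42.25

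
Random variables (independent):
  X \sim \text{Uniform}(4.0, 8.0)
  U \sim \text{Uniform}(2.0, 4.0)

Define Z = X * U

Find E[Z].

For independent RVs: E[XY] = E[X]*E[Y]
E[X] = 6
E[U] = 3
E[Z] = 6 * 3 = 18

18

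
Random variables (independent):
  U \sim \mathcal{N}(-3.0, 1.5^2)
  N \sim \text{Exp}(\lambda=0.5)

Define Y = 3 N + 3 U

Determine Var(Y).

For independent RVs: Var(aX + bY) = a²Var(X) + b²Var(Y)
Var(U) = 2.25
Var(N) = 4
Var(Y) = 3²*2.25 + 3²*4
= 9*2.25 + 9*4 = 56.25

56.25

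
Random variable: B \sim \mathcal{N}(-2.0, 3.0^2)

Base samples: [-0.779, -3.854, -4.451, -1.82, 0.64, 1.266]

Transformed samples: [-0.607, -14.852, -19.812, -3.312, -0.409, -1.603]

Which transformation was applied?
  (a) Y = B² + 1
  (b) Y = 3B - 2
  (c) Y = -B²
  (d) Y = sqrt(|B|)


Checking option (c) Y = -B²:
  B = -0.779 -> Y = -0.607 ✓
  B = -3.854 -> Y = -14.852 ✓
  B = -4.451 -> Y = -19.812 ✓
All samples match this transformation.

(c) -B²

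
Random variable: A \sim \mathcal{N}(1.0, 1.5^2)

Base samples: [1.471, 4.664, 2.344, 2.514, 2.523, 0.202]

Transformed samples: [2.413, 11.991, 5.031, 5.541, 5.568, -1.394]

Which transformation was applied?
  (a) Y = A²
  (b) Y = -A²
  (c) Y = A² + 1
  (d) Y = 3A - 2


Checking option (d) Y = 3A - 2:
  A = 1.471 -> Y = 2.413 ✓
  A = 4.664 -> Y = 11.991 ✓
  A = 2.344 -> Y = 5.031 ✓
All samples match this transformation.

(d) 3A - 2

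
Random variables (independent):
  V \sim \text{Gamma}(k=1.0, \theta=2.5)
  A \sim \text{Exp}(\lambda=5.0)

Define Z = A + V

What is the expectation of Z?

E[Z] = 1*E[V] + 1*E[A]
E[V] = 2.5
E[A] = 0.2
E[Z] = 1*2.5 + 1*0.2 = 2.7

2.7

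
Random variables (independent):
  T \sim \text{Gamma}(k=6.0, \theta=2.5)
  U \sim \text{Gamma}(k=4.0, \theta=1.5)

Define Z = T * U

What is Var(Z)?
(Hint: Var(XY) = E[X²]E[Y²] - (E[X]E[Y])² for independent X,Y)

Var(XY) = E[X²]E[Y²] - (E[X]E[Y])²
E[T] = 15, Var(T) = 37.5
E[U] = 6, Var(U) = 9
E[T²] = 37.5 + 15² = 262.5
E[U²] = 9 + 6² = 45
Var(Z) = 262.5*45 - (15*6)²
= 11812.5 - 8100 = 3712.5

3712.5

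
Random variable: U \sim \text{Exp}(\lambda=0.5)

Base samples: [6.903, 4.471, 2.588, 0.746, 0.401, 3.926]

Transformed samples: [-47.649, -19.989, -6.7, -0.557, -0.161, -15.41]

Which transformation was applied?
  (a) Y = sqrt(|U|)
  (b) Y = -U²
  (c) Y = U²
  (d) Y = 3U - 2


Checking option (b) Y = -U²:
  U = 6.903 -> Y = -47.649 ✓
  U = 4.471 -> Y = -19.989 ✓
  U = 2.588 -> Y = -6.7 ✓
All samples match this transformation.

(b) -U²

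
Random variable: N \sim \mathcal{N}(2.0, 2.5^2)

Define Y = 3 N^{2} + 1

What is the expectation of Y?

E[Y] = 3*E[N²] + 1
E[N] = 2
E[N²] = Var(N) + (E[N])² = 6.25 + 4 = 10.25
E[Y] = 3*10.25 + 1 = 31.75

31.75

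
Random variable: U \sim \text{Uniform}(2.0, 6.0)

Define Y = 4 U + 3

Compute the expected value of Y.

For Y = 4U + 3:
E[Y] = 4 * E[U] + 3
E[U] = (2 + 6)/2 = 4
E[Y] = 4 * 4 + 3 = 19

19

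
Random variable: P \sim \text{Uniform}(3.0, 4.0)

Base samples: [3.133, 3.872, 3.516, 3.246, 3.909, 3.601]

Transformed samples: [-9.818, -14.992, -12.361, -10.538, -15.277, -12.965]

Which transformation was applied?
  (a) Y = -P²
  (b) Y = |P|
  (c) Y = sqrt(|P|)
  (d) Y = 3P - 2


Checking option (a) Y = -P²:
  P = 3.133 -> Y = -9.818 ✓
  P = 3.872 -> Y = -14.992 ✓
  P = 3.516 -> Y = -12.361 ✓
All samples match this transformation.

(a) -P²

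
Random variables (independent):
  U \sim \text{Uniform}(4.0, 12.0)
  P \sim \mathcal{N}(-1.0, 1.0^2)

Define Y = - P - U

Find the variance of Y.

For independent RVs: Var(aX + bY) = a²Var(X) + b²Var(Y)
Var(U) = 5.3333333
Var(P) = 1
Var(Y) = (-1)²*5.3333333 + (-1)²*1
= 1*5.3333333 + 1*1 = 6.3333333

6.3333333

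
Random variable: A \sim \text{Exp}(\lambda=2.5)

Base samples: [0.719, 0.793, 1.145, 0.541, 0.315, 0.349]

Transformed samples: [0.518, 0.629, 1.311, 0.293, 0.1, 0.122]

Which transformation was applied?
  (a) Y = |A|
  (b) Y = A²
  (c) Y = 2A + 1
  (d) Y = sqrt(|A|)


Checking option (b) Y = A²:
  A = 0.719 -> Y = 0.518 ✓
  A = 0.793 -> Y = 0.629 ✓
  A = 1.145 -> Y = 1.311 ✓
All samples match this transformation.

(b) A²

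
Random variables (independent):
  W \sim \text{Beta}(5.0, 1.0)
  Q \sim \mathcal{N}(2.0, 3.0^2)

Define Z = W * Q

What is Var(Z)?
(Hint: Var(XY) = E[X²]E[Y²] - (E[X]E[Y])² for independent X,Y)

Var(XY) = E[X²]E[Y²] - (E[X]E[Y])²
E[W] = 0.83333333, Var(W) = 0.01984127
E[Q] = 2, Var(Q) = 9
E[W²] = 0.01984127 + 0.83333333² = 0.71428571
E[Q²] = 9 + 2² = 13
Var(Z) = 0.71428571*13 - (0.83333333*2)²
= 9.2857143 - 2.7777778 = 6.5079365

6.5079365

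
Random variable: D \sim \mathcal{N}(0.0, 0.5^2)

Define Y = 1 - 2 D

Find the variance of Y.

For Y = aD + b: Var(Y) = a² * Var(D)
Var(D) = 0.5^2 = 0.25
Var(Y) = (-2)² * 0.25 = 4 * 0.25 = 1

1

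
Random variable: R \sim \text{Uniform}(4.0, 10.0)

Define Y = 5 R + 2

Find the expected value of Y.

For Y = 5R + 2:
E[Y] = 5 * E[R] + 2
E[R] = (4 + 10)/2 = 7
E[Y] = 5 * 7 + 2 = 37

37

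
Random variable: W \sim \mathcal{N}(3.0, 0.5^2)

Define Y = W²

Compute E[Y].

Using E[X²] = Var(X) + (E[X])²:
E[W] = 3
Var(W) = 0.5^2 = 0.25
E[W²] = 0.25 + 3² = 0.25 + 9 = 9.25

9.25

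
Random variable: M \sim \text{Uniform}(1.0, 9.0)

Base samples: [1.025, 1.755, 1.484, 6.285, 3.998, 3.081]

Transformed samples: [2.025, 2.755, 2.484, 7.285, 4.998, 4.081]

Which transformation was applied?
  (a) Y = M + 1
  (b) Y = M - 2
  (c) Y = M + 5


Checking option (a) Y = M + 1:
  M = 1.025 -> Y = 2.025 ✓
  M = 1.755 -> Y = 2.755 ✓
  M = 1.484 -> Y = 2.484 ✓
All samples match this transformation.

(a) M + 1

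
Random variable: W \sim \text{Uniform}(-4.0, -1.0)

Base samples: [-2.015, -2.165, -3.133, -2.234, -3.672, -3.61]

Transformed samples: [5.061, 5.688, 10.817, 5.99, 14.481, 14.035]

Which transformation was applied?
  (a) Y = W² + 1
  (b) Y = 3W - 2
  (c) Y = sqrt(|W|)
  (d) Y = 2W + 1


Checking option (a) Y = W² + 1:
  W = -2.015 -> Y = 5.061 ✓
  W = -2.165 -> Y = 5.688 ✓
  W = -3.133 -> Y = 10.817 ✓
All samples match this transformation.

(a) W² + 1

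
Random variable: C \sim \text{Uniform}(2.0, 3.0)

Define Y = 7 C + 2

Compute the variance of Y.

For Y = aC + b: Var(Y) = a² * Var(C)
Var(C) = (3 - 2)^2/12 = 0.083333333
Var(Y) = 7² * 0.083333333 = 49 * 0.083333333 = 4.0833333

4.0833333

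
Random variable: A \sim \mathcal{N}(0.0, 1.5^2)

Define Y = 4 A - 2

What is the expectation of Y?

For Y = 4A - 2:
E[Y] = 4 * E[A] - 2
E[A] = 0.0 = 0
E[Y] = 4 * 0 - 2 = -2

-2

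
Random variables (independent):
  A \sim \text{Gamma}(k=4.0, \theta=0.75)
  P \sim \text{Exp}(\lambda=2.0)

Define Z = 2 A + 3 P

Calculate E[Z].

E[Z] = 2*E[A] + 3*E[P]
E[A] = 3
E[P] = 0.5
E[Z] = 2*3 + 3*0.5 = 7.5

7.5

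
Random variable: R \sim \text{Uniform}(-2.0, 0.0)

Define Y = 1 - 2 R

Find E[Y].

For Y = -2R + 1:
E[Y] = -2 * E[R] + 1
E[R] = (-2 + 0)/2 = -1
E[Y] = -2 * (-1) + 1 = 3

3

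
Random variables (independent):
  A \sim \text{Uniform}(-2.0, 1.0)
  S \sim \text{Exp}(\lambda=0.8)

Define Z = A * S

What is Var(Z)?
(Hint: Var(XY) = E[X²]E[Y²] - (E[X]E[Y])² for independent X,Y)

Var(XY) = E[X²]E[Y²] - (E[X]E[Y])²
E[A] = -0.5, Var(A) = 0.75
E[S] = 1.25, Var(S) = 1.5625
E[A²] = 0.75 + (-0.5)² = 1
E[S²] = 1.5625 + 1.25² = 3.125
Var(Z) = 1*3.125 - (-0.5*1.25)²
= 3.125 - 0.390625 = 2.734375

2.734375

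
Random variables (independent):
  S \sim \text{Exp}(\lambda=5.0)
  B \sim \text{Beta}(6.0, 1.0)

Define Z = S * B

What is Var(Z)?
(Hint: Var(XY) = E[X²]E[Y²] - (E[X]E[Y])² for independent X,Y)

Var(XY) = E[X²]E[Y²] - (E[X]E[Y])²
E[S] = 0.2, Var(S) = 0.04
E[B] = 0.85714286, Var(B) = 0.015306122
E[S²] = 0.04 + 0.2² = 0.08
E[B²] = 0.015306122 + 0.85714286² = 0.75
Var(Z) = 0.08*0.75 - (0.2*0.85714286)²
= 0.06 - 0.029387755 = 0.030612245

0.030612245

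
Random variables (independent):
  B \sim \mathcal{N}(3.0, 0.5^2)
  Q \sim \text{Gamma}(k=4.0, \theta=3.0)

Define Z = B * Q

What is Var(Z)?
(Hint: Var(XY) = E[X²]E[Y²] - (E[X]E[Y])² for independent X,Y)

Var(XY) = E[X²]E[Y²] - (E[X]E[Y])²
E[B] = 3, Var(B) = 0.25
E[Q] = 12, Var(Q) = 36
E[B²] = 0.25 + 3² = 9.25
E[Q²] = 36 + 12² = 180
Var(Z) = 9.25*180 - (3*12)²
= 1665 - 1296 = 369

369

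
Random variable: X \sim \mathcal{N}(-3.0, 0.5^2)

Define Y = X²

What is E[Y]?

E[X²] = Var(X) + (E[X])² = 0.25 + 9 = 9.25

9.25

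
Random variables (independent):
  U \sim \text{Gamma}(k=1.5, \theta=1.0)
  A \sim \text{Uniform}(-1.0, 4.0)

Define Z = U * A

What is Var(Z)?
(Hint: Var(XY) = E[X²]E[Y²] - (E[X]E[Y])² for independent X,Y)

Var(XY) = E[X²]E[Y²] - (E[X]E[Y])²
E[U] = 1.5, Var(U) = 1.5
E[A] = 1.5, Var(A) = 2.0833333
E[U²] = 1.5 + 1.5² = 3.75
E[A²] = 2.0833333 + 1.5² = 4.3333333
Var(Z) = 3.75*4.3333333 - (1.5*1.5)²
= 16.25 - 5.0625 = 11.1875

11.1875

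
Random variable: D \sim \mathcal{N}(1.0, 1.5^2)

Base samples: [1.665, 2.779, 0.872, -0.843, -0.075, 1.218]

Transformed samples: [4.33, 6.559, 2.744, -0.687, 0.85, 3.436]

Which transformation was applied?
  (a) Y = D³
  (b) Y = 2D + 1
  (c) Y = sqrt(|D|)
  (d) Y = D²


Checking option (b) Y = 2D + 1:
  D = 1.665 -> Y = 4.33 ✓
  D = 2.779 -> Y = 6.559 ✓
  D = 0.872 -> Y = 2.744 ✓
All samples match this transformation.

(b) 2D + 1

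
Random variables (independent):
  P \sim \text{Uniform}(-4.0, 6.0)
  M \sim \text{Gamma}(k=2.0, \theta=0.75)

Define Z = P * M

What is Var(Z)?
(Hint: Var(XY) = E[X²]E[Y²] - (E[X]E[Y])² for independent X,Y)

Var(XY) = E[X²]E[Y²] - (E[X]E[Y])²
E[P] = 1, Var(P) = 8.3333333
E[M] = 1.5, Var(M) = 1.125
E[P²] = 8.3333333 + 1² = 9.3333333
E[M²] = 1.125 + 1.5² = 3.375
Var(Z) = 9.3333333*3.375 - (1*1.5)²
= 31.5 - 2.25 = 29.25

29.25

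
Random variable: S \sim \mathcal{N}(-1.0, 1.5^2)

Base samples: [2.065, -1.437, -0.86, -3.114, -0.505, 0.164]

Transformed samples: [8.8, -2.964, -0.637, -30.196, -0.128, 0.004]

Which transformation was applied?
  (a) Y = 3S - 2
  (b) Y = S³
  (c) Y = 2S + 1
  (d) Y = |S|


Checking option (b) Y = S³:
  S = 2.065 -> Y = 8.8 ✓
  S = -1.437 -> Y = -2.964 ✓
  S = -0.86 -> Y = -0.637 ✓
All samples match this transformation.

(b) S³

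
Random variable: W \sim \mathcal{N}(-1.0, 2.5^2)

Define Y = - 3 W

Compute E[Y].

For Y = -3W:
E[Y] = -3 * E[W]
E[W] = -1.0 = -1
E[Y] = -3 * (-1) = 3

3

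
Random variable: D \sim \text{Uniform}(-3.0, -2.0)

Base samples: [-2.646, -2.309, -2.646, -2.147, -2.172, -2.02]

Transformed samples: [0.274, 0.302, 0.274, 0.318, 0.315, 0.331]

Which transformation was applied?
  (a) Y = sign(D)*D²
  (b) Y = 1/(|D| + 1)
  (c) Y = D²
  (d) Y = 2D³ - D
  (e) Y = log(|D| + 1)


Checking option (b) Y = 1/(|D| + 1):
  D = -2.646 -> Y = 0.274 ✓
  D = -2.309 -> Y = 0.302 ✓
  D = -2.646 -> Y = 0.274 ✓
All samples match this transformation.

(b) 1/(|D| + 1)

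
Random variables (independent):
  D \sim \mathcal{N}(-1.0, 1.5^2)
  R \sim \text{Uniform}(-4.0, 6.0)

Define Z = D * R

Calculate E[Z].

For independent RVs: E[XY] = E[X]*E[Y]
E[D] = -1
E[R] = 1
E[Z] = -1 * 1 = -1

-1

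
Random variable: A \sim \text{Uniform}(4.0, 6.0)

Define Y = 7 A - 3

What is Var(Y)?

For Y = aA + b: Var(Y) = a² * Var(A)
Var(A) = (6 - 4)^2/12 = 0.33333333
Var(Y) = 7² * 0.33333333 = 49 * 0.33333333 = 16.333333

16.333333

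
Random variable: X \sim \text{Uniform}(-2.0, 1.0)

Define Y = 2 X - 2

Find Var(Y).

For Y = aX + b: Var(Y) = a² * Var(X)
Var(X) = (1 + 2)^2/12 = 0.75
Var(Y) = 2² * 0.75 = 4 * 0.75 = 3

3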